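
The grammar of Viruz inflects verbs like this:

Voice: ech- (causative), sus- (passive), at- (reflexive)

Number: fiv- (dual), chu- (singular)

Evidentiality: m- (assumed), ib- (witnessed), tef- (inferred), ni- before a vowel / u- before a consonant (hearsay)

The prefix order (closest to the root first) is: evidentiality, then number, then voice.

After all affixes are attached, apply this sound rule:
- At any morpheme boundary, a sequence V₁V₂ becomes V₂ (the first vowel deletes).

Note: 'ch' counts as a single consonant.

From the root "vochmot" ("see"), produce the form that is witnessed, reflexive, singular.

atchibvochmot

Attach evidentiality witnessed ib- → ibvochmot.
Attach number singular chu- → chuibvochmot.
Attach voice reflexive at- → atchuibvochmot.
Apply vowel deletion: atchuibvochmot → atchibvochmot.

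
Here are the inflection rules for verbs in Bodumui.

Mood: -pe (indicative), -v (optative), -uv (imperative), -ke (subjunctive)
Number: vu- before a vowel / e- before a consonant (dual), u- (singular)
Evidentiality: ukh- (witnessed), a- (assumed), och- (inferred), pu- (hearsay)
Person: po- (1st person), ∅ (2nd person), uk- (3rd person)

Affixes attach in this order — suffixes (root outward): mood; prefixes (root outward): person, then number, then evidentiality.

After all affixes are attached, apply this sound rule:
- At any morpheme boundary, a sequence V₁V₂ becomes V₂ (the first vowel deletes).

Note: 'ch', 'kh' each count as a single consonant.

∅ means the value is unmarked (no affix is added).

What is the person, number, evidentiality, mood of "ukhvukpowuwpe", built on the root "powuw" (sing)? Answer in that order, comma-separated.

3rd person, dual, witnessed, indicative

Segment: ukh-vu-uk-powuw-pe.
person: uk- → 3rd person.
number: vu/e- → dual.
evidentiality: ukh- → witnessed.
mood: -pe → indicative.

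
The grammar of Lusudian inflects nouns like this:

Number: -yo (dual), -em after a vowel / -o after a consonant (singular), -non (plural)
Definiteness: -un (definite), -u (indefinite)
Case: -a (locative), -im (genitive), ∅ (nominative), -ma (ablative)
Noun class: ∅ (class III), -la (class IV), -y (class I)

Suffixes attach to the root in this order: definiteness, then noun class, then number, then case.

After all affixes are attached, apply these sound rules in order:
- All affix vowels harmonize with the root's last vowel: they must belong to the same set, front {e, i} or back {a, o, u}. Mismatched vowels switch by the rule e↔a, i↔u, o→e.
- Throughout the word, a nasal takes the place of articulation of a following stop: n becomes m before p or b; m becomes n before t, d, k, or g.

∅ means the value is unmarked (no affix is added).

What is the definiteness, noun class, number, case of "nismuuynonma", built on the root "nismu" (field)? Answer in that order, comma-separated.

indefinite, class I, plural, ablative

Segment: nismu-u-y-non-ma.
definiteness: -u → indefinite.
noun class: -y → class I.
number: -non → plural.
case: -ma → ablative.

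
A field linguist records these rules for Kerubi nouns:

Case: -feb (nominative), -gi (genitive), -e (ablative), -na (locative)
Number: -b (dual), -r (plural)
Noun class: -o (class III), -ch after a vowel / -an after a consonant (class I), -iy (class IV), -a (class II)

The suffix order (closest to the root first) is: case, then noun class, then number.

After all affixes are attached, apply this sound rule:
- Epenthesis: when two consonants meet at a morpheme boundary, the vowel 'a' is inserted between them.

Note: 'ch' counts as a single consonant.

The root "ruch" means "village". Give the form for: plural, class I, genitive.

ruchagichar

Attach case genitive -gi → ruchgi.
Attach noun class class I -ch (after vowel 'i') → ruchgich.
Attach number plural -r → ruchgichr.
Apply epenthesis: ruchgichr → ruchagichar.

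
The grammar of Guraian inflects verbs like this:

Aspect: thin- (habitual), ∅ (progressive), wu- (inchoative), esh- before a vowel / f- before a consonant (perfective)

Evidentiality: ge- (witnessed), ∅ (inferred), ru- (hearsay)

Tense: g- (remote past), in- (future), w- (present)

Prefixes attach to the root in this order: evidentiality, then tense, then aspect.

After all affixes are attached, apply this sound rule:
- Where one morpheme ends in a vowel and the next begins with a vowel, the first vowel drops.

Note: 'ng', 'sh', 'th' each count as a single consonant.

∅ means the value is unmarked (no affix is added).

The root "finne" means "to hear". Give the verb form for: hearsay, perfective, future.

eshinrufinne

Attach evidentiality hearsay ru- → rufinne.
Attach tense future in- → inrufinne.
Attach aspect perfective esh- (before vowel 'i') → eshinrufinne.
Vowel deletion: no change.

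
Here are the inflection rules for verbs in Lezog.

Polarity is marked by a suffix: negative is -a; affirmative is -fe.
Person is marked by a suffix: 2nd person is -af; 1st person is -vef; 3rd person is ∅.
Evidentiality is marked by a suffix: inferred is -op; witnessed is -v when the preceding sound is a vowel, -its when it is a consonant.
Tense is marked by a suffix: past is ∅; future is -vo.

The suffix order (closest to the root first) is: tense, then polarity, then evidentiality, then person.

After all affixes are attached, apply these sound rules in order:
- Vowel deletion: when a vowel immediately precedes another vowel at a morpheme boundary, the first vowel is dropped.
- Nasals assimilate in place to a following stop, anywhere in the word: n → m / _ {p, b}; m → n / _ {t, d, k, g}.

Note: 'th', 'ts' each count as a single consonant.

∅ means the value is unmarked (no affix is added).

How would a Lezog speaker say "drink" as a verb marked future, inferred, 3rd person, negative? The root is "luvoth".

luvothvop

Attach tense future -vo → luvothvo.
Attach polarity negative -a → luvothvoa.
Attach evidentiality inferred -op → luvothvoaop.
person = 3rd person: zero marking, form stays luvothvoaop.
Apply vowel deletion: luvothvoaop → luvothvop.
Nasal assimilation: no change.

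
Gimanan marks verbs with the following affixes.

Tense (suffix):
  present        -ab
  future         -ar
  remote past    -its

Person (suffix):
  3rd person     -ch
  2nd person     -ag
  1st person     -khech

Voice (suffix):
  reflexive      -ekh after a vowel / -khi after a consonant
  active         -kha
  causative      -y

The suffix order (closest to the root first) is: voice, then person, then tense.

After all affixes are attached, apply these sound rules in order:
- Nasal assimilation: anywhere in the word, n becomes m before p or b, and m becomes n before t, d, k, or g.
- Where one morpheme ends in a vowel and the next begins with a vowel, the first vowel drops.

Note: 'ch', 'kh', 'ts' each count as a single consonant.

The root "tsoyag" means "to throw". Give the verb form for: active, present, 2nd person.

Attach voice active -kha → tsoyagkha.
Attach person 2nd person -ag → tsoyagkhaag.
Attach tense present -ab → tsoyagkhaagab.
Nasal assimilation: no change.
Apply vowel deletion: tsoyagkhaagab → tsoyagkhagab.

tsoyagkhagab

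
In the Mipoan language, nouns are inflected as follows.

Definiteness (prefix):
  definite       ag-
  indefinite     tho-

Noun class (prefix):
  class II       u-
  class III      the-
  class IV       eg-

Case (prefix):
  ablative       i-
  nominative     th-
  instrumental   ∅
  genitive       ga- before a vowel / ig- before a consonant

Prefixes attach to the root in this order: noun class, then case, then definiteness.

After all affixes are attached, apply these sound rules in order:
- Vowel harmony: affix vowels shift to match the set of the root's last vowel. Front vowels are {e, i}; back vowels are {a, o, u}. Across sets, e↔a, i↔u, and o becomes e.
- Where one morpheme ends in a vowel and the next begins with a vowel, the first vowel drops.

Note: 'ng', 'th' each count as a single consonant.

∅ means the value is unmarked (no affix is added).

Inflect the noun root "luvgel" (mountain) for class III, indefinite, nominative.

theththeluvgel

Attach noun class class III the- → theluvgel.
Attach case nominative th- → ththeluvgel.
Attach definiteness indefinite tho- → thoththeluvgel.
Apply vowel harmony: thoththeluvgel → theththeluvgel.
Vowel deletion: no change.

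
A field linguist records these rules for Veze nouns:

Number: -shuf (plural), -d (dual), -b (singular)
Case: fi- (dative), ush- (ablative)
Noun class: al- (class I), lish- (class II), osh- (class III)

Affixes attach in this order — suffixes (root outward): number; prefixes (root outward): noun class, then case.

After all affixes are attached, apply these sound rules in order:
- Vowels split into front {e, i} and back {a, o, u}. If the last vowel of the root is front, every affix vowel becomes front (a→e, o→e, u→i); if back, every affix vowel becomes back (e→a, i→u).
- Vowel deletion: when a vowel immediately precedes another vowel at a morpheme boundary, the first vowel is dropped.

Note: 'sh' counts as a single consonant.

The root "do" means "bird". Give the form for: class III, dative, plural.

foshdoshuf

Attach noun class class III osh- → oshdo.
Attach case dative fi- → fioshdo.
Attach number plural -shuf → fioshdoshuf.
Apply vowel harmony: fioshdoshuf → fuoshdoshuf.
Apply vowel deletion: fuoshdoshuf → foshdoshuf.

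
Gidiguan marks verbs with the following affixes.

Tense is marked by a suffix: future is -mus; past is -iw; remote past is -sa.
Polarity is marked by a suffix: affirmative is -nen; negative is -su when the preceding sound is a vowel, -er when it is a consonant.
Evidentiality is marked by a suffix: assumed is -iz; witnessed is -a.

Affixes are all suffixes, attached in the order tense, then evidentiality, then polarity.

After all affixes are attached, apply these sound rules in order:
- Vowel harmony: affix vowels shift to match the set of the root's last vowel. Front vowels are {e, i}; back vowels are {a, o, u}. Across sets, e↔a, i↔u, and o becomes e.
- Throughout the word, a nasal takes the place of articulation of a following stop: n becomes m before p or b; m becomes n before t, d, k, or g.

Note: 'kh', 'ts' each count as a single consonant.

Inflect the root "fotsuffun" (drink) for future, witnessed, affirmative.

Attach tense future -mus → fotsuffunmus.
Attach evidentiality witnessed -a → fotsuffunmusa.
Attach polarity affirmative -nen → fotsuffunmusanen.
Apply vowel harmony: fotsuffunmusanen → fotsuffunmusanan.
Nasal assimilation: no change.

fotsuffunmusanan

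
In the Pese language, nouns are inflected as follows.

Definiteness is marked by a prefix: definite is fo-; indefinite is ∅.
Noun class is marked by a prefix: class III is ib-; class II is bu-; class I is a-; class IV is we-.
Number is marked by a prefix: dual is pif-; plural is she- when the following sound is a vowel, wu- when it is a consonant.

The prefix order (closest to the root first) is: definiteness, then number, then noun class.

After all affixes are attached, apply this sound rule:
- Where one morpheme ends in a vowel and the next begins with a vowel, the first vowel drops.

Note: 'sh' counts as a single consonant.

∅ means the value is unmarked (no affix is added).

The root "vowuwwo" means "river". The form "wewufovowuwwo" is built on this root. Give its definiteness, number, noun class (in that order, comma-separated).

definite, plural, class IV

Segment: we-wu-fo-vowuwwo.
definiteness: fo- → definite.
number: she/wu- → plural.
noun class: we- → class IV.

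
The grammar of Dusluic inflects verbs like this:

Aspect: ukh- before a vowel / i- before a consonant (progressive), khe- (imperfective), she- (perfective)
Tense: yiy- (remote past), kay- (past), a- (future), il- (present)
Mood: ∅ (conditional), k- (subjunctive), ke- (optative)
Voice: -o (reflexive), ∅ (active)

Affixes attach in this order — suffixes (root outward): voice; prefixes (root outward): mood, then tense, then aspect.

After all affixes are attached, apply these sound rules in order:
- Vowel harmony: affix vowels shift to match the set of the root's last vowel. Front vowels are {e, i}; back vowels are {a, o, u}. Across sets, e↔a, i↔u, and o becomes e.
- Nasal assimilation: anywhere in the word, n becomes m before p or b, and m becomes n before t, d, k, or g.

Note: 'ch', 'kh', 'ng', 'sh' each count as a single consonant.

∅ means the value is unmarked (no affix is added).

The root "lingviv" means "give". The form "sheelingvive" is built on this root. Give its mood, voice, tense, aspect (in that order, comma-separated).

Segment: she-a-lingviv-o.
mood: ∅ → conditional.
voice: -o → reflexive.
tense: a- → future.
aspect: she- → perfective.

conditional, reflexive, future, perfective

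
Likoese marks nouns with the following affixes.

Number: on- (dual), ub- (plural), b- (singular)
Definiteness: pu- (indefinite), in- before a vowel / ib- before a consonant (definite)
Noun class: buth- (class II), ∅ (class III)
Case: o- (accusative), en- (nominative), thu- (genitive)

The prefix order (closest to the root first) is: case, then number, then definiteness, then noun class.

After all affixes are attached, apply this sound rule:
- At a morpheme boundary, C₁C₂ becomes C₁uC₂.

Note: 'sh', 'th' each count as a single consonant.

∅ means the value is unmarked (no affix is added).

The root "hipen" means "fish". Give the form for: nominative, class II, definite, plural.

Attach case nominative en- → enhipen.
Attach number plural ub- → ubenhipen.
Attach definiteness definite in- (before vowel 'u') → inubenhipen.
Attach noun class class II buth- → buthinubenhipen.
Apply epenthesis: buthinubenhipen → buthinubenuhipen.

buthinubenuhipen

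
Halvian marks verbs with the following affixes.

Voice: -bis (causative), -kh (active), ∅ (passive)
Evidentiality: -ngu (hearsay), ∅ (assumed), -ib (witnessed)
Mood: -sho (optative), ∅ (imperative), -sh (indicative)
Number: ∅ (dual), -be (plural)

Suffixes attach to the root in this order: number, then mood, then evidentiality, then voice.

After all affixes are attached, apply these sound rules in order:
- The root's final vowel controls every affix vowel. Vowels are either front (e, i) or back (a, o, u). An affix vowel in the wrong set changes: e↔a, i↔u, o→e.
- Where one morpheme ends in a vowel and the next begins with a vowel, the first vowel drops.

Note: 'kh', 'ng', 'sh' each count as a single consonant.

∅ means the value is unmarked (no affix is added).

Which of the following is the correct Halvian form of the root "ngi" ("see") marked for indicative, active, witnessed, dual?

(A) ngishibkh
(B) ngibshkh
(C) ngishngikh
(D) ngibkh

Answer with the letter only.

number = dual: zero marking, form stays ngi.
Attach mood indicative -sh → ngish.
Attach evidentiality witnessed -ib → ngishib.
Attach voice active -kh → ngishibkh.
Vowel harmony: no change.
Vowel deletion: no change.
So the correct form is ngishibkh, option (A).
(D) ngibkh is wrong: it uses imperative instead of indicative for mood.
(B) ngibshkh is wrong: it has the affixes in the wrong order.
(C) ngishngikh is wrong: it uses hearsay instead of witnessed for evidentiality.

A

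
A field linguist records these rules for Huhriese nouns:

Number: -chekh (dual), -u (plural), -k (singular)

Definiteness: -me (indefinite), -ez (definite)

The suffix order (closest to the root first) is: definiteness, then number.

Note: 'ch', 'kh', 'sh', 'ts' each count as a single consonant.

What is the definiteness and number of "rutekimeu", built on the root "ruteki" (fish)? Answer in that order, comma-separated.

indefinite, plural

Segment: ruteki-me-u.
definiteness: -me → indefinite.
number: -u → plural.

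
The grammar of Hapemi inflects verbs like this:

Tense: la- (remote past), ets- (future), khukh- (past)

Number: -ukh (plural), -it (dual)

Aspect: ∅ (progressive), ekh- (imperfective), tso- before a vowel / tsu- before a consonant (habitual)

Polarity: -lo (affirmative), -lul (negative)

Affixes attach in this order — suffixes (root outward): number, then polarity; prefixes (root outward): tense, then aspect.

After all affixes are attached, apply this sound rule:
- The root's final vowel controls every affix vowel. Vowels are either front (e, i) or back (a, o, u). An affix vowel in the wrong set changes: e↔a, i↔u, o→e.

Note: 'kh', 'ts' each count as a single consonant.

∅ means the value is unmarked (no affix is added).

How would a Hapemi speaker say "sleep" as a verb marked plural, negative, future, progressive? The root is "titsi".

Attach number plural -ukh → titsiukh.
Attach tense future ets- → etstitsiukh.
Attach polarity negative -lul → etstitsiukhlul.
aspect = progressive: zero marking, form stays etstitsiukhlul.
Apply vowel harmony: etstitsiukhlul → etstitsiikhlil.

etstitsiikhlil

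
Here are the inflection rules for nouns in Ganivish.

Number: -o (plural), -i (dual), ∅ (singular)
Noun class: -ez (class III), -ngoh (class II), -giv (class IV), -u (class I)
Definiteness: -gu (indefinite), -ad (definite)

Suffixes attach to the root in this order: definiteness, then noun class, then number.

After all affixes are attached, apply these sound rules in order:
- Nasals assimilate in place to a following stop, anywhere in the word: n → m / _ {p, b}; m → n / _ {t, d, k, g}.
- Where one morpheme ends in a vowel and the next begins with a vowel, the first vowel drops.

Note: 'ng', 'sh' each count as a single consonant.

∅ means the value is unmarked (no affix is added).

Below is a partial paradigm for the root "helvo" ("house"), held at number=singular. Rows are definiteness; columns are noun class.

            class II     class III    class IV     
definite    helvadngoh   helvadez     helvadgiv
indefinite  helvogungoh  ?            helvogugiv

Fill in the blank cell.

helvogez

Attach definiteness indefinite -gu → helvogu.
Attach noun class class III -ez → helvoguez.
number = singular: zero marking, form stays helvoguez.
Nasal assimilation: no change.
Apply vowel deletion: helvoguez → helvogez.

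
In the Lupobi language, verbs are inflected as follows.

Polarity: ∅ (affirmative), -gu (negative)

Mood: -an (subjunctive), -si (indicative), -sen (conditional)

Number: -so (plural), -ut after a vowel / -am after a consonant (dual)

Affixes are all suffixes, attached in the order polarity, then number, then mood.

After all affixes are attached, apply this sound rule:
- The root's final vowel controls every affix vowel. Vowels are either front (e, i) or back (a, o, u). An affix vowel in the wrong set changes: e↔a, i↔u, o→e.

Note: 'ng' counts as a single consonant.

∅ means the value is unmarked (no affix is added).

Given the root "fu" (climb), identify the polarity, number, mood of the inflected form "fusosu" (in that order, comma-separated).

Segment: fu-so-si.
polarity: ∅ → affirmative.
number: -so → plural.
mood: -si → indicative.

affirmative, plural, indicative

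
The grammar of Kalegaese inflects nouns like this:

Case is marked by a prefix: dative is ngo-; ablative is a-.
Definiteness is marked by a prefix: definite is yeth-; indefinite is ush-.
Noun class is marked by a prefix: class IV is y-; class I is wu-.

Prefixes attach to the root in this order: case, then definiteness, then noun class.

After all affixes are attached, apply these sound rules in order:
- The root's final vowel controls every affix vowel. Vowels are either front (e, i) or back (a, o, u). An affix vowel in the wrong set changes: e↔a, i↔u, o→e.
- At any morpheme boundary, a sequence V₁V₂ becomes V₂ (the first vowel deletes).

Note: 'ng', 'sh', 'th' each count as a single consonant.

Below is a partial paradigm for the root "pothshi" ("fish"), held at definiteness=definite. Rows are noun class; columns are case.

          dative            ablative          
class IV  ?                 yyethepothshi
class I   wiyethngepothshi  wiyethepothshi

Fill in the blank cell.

Attach case dative ngo- → ngopothshi.
Attach definiteness definite yeth- → yethngopothshi.
Attach noun class class IV y- → yyethngopothshi.
Apply vowel harmony: yyethngopothshi → yyethngepothshi.
Vowel deletion: no change.

yyethngepothshi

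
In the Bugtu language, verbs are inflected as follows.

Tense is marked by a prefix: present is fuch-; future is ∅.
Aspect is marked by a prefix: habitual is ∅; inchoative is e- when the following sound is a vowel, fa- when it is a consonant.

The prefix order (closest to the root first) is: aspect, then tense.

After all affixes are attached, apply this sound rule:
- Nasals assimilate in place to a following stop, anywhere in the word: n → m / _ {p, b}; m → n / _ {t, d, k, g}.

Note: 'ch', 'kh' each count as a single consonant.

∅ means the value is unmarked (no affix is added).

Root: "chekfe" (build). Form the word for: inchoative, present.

Attach aspect inchoative fa- (before consonant 'ch') → fachekfe.
Attach tense present fuch- → fuchfachekfe.
Nasal assimilation: no change.

fuchfachekfe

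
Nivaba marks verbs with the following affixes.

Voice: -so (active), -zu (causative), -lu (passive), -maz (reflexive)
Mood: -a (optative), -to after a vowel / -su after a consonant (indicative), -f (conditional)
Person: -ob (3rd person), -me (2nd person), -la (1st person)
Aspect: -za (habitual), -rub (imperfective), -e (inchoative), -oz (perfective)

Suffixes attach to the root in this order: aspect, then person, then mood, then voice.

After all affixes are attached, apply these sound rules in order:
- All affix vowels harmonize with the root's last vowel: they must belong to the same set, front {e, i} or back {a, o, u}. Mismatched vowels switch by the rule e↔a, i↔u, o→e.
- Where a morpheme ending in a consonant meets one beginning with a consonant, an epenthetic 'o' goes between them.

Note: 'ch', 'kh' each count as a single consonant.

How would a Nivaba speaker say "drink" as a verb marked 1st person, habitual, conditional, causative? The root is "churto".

Attach aspect habitual -za → churtoza.
Attach person 1st person -la → churtozala.
Attach mood conditional -f → churtozalaf.
Attach voice causative -zu → churtozalafzu.
Vowel harmony: no change.
Apply epenthesis: churtozalafzu → churtozalafozu.

churtozalafozu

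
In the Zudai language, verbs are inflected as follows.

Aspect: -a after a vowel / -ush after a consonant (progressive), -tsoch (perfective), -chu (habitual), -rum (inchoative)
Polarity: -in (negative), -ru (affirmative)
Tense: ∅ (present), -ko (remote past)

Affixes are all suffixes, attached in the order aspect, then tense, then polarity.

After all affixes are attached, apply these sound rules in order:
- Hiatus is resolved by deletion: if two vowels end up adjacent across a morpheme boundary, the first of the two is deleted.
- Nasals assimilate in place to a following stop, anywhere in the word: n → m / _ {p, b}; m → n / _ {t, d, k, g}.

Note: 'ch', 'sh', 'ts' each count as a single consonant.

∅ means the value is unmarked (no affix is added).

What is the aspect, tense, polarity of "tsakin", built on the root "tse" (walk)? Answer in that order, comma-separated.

Segment: tse-a-ko-in.
aspect: -a/ush → progressive.
tense: -ko → remote past.
polarity: -in → negative.

progressive, remote past, negative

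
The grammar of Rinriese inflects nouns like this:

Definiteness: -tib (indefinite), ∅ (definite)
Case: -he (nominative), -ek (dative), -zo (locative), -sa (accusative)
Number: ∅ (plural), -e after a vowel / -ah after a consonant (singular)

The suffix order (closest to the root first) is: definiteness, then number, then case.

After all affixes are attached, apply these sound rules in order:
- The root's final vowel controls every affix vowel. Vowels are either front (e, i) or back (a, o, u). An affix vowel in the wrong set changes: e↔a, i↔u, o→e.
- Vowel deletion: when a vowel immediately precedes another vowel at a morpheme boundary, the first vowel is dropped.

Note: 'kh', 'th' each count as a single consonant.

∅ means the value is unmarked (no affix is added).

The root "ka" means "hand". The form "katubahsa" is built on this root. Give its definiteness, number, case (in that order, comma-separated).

Segment: ka-tib-ah-sa.
definiteness: -tib → indefinite.
number: -e/ah → singular.
case: -sa → accusative.

indefinite, singular, accusative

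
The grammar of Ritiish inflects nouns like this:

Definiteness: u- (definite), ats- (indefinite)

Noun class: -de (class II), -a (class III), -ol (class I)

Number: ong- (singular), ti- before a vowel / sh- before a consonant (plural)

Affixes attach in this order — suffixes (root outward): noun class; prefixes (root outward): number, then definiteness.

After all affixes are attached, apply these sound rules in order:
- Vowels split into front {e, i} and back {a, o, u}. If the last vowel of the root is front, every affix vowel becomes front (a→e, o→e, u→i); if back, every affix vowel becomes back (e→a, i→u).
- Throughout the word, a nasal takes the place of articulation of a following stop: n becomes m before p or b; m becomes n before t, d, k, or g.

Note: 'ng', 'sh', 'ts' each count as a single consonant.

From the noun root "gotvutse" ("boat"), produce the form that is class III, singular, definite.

Attach number singular ong- → onggotvutse.
Attach definiteness definite u- → uonggotvutse.
Attach noun class class III -a → uonggotvutsea.
Apply vowel harmony: uonggotvutsea → ienggotvutsee.
Nasal assimilation: no change.

ienggotvutsee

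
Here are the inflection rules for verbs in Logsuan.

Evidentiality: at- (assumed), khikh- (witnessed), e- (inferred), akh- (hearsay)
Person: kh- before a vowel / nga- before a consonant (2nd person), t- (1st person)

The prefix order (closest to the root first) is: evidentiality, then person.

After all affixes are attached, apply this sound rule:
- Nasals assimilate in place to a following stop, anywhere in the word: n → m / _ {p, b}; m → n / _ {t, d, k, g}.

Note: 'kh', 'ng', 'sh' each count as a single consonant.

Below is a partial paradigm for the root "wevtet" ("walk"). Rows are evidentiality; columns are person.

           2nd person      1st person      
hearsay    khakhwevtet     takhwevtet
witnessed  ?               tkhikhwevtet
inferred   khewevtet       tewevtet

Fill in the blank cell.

Attach evidentiality witnessed khikh- → khikhwevtet.
Attach person 2nd person nga- (before consonant 'kh') → ngakhikhwevtet.
Nasal assimilation: no change.

ngakhikhwevtet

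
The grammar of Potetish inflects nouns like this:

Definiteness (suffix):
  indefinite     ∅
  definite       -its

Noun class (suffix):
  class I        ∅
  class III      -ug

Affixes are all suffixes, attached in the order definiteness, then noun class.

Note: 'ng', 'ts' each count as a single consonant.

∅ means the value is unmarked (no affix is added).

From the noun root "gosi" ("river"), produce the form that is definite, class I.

Attach definiteness definite -its → gosiits.
noun class = class I: zero marking, form stays gosiits.

gosiits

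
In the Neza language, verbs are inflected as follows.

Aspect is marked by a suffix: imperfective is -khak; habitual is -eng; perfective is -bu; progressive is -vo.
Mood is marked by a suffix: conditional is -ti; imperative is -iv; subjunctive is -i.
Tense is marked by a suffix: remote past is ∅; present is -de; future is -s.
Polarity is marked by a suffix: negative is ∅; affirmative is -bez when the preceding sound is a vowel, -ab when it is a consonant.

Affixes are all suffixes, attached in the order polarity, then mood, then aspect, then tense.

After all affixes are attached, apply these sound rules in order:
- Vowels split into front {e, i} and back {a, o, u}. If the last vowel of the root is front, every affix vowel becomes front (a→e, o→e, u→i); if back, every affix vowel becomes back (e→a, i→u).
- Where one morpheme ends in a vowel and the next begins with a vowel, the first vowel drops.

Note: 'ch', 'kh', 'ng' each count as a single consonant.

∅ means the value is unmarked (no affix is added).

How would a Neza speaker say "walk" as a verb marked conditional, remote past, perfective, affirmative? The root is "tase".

tasebeztibi

Attach polarity affirmative -bez (after vowel 'e') → tasebez.
Attach mood conditional -ti → tasebezti.
Attach aspect perfective -bu → tasebeztibu.
tense = remote past: zero marking, form stays tasebeztibu.
Apply vowel harmony: tasebeztibu → tasebeztibi.
Vowel deletion: no change.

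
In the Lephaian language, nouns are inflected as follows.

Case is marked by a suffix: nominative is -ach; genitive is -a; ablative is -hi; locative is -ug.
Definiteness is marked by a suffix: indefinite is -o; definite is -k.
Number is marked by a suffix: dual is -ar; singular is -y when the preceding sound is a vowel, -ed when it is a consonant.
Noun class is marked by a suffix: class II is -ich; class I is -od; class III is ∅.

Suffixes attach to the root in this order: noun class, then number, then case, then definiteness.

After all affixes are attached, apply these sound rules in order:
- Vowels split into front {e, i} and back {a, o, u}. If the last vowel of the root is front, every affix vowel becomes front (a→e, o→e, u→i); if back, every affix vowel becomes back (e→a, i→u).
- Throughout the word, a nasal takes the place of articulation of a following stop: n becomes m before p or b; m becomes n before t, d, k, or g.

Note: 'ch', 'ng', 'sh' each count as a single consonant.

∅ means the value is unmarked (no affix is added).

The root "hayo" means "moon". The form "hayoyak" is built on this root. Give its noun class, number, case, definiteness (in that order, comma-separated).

Segment: hayo-y-a-k.
noun class: ∅ → class III.
number: -y/ed → singular.
case: -a → genitive.
definiteness: -k → definite.

class III, singular, genitive, definite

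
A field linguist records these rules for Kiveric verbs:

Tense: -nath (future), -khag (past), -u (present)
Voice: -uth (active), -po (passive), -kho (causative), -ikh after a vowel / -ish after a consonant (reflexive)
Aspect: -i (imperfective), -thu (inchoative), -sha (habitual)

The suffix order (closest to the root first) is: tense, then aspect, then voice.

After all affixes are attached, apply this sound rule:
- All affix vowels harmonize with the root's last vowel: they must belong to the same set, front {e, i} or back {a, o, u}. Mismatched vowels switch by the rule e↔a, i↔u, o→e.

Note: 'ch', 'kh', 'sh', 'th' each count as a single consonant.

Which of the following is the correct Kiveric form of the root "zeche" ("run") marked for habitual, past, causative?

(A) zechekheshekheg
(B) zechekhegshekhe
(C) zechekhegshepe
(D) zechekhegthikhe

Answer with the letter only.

Attach tense past -khag → zechekhag.
Attach aspect habitual -sha → zechekhagsha.
Attach voice causative -kho → zechekhagshakho.
Apply vowel harmony: zechekhagshakho → zechekhegshekhe.
So the correct form is zechekhegshekhe, option (B).
(D) zechekhegthikhe is wrong: it uses inchoative instead of habitual for aspect.
(C) zechekhegshepe is wrong: it uses passive instead of causative for voice.
(A) zechekheshekheg is wrong: it has the affixes in the wrong order.

B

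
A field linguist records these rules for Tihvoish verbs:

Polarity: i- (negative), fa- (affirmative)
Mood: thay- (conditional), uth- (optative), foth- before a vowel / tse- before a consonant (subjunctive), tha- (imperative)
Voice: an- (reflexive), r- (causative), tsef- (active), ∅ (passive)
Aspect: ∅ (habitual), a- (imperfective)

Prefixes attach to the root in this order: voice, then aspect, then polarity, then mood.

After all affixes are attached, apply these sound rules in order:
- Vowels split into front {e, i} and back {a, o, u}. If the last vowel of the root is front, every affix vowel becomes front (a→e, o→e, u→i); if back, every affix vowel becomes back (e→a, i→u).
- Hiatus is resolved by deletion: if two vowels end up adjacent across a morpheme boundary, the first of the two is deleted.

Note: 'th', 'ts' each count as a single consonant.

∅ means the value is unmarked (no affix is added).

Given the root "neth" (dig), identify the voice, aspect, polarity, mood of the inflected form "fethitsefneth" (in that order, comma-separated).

Segment: foth-i-tsef-neth.
voice: tsef- → active.
aspect: ∅ → habitual.
polarity: i- → negative.
mood: foth/tse- → subjunctive.

active, habitual, negative, subjunctive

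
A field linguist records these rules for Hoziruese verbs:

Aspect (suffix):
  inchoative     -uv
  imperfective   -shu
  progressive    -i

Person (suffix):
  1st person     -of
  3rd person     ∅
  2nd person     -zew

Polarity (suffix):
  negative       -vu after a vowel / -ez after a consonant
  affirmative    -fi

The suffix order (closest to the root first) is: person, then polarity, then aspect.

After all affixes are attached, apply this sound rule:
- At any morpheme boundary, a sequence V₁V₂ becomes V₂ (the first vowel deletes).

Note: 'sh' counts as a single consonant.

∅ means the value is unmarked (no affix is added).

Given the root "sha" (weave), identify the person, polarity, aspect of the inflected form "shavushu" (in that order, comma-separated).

Segment: sha-vu-shu.
person: ∅ → 3rd person.
polarity: -vu/ez → negative.
aspect: -shu → imperfective.

3rd person, negative, imperfective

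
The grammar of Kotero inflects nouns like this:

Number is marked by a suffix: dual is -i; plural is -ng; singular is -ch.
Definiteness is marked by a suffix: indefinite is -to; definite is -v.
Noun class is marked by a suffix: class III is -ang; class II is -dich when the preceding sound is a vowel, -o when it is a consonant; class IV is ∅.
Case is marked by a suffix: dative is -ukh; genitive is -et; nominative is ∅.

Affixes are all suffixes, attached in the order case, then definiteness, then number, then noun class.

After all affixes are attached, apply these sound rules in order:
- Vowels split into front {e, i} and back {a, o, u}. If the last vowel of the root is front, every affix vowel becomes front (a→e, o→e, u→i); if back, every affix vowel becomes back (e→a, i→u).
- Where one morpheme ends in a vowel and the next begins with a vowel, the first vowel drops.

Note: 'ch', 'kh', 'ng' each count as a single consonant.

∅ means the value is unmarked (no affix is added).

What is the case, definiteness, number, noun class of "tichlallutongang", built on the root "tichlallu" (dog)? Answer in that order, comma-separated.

Segment: tichlallu-to-ng-ang.
case: ∅ → nominative.
definiteness: -to → indefinite.
number: -ng → plural.
noun class: -ang → class III.

nominative, indefinite, plural, class III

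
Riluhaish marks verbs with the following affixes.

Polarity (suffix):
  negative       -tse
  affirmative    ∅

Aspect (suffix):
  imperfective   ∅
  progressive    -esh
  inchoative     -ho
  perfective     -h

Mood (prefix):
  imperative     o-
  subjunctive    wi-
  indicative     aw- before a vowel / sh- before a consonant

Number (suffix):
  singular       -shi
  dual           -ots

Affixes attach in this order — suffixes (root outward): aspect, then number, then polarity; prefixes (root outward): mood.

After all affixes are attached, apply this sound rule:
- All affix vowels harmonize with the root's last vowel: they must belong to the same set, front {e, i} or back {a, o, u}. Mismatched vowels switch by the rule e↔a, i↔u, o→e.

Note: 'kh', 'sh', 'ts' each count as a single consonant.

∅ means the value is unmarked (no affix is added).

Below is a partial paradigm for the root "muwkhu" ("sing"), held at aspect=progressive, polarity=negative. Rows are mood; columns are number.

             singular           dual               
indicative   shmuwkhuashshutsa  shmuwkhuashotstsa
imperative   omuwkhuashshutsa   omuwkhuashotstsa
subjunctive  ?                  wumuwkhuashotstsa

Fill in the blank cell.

Attach aspect progressive -esh → muwkhuesh.
Attach mood subjunctive wi- → wimuwkhuesh.
Attach number singular -shi → wimuwkhueshshi.
Attach polarity negative -tse → wimuwkhueshshitse.
Apply vowel harmony: wimuwkhueshshitse → wumuwkhuashshutsa.

wumuwkhuashshutsa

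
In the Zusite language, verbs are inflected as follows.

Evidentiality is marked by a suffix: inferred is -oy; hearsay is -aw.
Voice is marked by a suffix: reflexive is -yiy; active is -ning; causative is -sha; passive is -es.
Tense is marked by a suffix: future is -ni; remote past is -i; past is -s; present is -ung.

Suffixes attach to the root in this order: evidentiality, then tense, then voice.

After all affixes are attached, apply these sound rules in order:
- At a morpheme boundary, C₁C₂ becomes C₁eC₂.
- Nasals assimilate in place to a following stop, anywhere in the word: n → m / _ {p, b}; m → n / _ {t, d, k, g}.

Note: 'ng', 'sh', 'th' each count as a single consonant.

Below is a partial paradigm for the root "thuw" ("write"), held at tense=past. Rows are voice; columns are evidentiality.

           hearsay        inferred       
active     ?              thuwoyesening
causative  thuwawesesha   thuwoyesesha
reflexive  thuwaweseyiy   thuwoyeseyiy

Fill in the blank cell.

thuwawesening

Attach evidentiality hearsay -aw → thuwaw.
Attach tense past -s → thuwaws.
Attach voice active -ning → thuwawsning.
Apply epenthesis: thuwawsning → thuwawesening.
Nasal assimilation: no change.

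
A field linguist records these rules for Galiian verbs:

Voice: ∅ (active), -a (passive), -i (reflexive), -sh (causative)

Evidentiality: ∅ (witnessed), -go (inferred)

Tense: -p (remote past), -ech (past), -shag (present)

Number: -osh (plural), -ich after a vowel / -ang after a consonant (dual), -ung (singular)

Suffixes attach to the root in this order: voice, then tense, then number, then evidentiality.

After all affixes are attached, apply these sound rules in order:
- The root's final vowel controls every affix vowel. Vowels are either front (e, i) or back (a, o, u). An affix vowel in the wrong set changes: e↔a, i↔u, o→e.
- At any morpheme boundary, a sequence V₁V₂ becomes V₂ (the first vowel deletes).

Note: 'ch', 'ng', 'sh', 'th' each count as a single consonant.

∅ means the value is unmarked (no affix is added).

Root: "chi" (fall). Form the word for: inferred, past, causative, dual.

chishechengge

Attach voice causative -sh → chish.
Attach tense past -ech → chishech.
Attach number dual -ang (after consonant 'ch') → chishechang.
Attach evidentiality inferred -go → chishechanggo.
Apply vowel harmony: chishechanggo → chishechengge.
Vowel deletion: no change.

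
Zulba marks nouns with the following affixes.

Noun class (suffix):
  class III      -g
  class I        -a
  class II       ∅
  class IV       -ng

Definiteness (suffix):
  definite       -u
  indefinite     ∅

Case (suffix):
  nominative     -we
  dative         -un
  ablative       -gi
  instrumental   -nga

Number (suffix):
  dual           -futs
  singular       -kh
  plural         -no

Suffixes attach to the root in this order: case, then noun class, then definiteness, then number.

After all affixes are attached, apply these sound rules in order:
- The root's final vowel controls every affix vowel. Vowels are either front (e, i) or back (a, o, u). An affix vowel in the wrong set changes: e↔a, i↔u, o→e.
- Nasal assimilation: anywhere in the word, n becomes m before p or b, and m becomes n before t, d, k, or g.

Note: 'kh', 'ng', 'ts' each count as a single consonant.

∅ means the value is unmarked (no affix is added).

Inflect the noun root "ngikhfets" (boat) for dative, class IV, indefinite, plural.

ngikhfetsinngne

Attach case dative -un → ngikhfetsun.
Attach noun class class IV -ng → ngikhfetsunng.
definiteness = indefinite: zero marking, form stays ngikhfetsunng.
Attach number plural -no → ngikhfetsunngno.
Apply vowel harmony: ngikhfetsunngno → ngikhfetsinngne.
Nasal assimilation: no change.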